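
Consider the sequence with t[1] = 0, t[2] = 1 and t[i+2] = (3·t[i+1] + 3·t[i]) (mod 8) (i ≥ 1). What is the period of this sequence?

6

t[1] = 0; t[2] = 1; t[3] = 3; t[4] = 4; t[5] = 5; t[6] = 3; t[7] = 0; t[8] = 1.
The sequence repeats with period 6.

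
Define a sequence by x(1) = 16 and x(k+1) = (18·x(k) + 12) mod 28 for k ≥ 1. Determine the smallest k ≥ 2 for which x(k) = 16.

4

We have x(1) = 16; x(2) = 20; x(3) = 8; x(4) = 16.
Since x(4) = x(1) = 16, the sequence is periodic with period 3.
The value 16 next appears (with k ≥ 2) at x(4).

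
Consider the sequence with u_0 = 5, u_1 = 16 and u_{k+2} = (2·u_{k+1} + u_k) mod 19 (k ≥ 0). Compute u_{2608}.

u_0 = 5,  u_1 = 16,  u_2 = 18,  u_3 = 14,  u_4 = 8,  u_5 = 11,  u_6 = 11,  u_7 = 14,  u_8 = 1,  u_9 = 16,  u_{10} = 14,  u_{11} = 6,  u_{12} = 7,  u_{13} = 1,  u_{14} = 9,  u_{15} = 0,  u_{16} = 9,  u_{17} = 18,  u_{18} = 7,  u_{19} = 13,  u_{20} = 14,  u_{21} = 3,  u_{22} = 1,  u_{23} = 5,  u_{24} = 11,  u_{25} = 8,  u_{26} = 8,  u_{27} = 5,  u_{28} = 18,  u_{29} = 3,  u_{30} = 5,  u_{31} = 13,  u_{32} = 12,  u_{33} = 18,  u_{34} = 10,  u_{35} = 0,  u_{36} = 10,  u_{37} = 1,  u_{38} = 12,  u_{39} = 6,  u_{40} = 5,  u_{41} = 16.
The sequence repeats with period 40.
So u_{2608} = u_{0 + ((2608-0) mod 40)} = u_8 = 1.

1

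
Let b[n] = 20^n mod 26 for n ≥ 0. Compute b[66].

We have b[0] = 1; b[1] = 20; b[2] = 10; b[3] = 18; b[4] = 22; b[5] = 24; b[6] = 12; b[7] = 6; b[8] = 16; b[9] = 8; b[10] = 4; b[11] = 2; b[12] = 14; b[13] = 20.
Since b[13] = b[1] = 20, the sequence is eventually periodic: after a pre-period of length 1 it cycles with period 12.
For n ≥ 1, b[n] depends only on (n - 1) mod 12. (66 - 1) mod 12 = 5, so b[66] = b[6] = 12.

12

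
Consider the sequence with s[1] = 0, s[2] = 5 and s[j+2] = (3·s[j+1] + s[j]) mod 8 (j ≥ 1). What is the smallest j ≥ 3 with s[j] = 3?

Listing terms: s[1] = 0, s[2] = 5, s[3] = 7, s[4] = 2, s[5] = 5, s[6] = 1, s[7] = 0, s[8] = 1, s[9] = 3, s[10] = 2, s[11] = 1, s[12] = 5, s[13] = 0, s[14] = 5.
Since (s[13], s[14]) = (s[1], s[2]) = (0, 5) (two consecutive terms determine the rest), the sequence is periodic with period 12.
The value 3 first appears (with j ≥ 3) at s[9].

9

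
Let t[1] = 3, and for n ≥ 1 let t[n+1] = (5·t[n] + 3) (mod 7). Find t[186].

0

Computing terms: t[1] = 3,  t[2] = 4,  t[3] = 2,  t[4] = 6,  t[5] = 5,  t[6] = 0,  t[7] = 3.
The sequence repeats with period 6.
So t[186] = t[1 + ((186-1) mod 6)] = t[6] = 0.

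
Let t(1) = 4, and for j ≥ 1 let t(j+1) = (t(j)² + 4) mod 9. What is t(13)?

t(1) = 4,  t(2) = 2,  t(3) = 8,  t(4) = 5,  t(5) = 2.
Since t(5) = t(2) = 2, the sequence is eventually periodic: after a pre-period of length 1 it cycles with period 3.
For j ≥ 2, t(j) depends only on (j - 2) mod 3. (13 - 2) mod 3 = 2, so t(13) = t(4) = 5.

5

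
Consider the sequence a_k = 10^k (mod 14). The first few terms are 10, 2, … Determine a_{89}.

12

Computing terms: a_1 = 10; a_2 = 2; a_3 = 6; a_4 = 4; a_5 = 12; a_6 = 8; a_7 = 10.
The sequence repeats with period 6.
(89 - 1) mod 6 = 4, so a_{89} = a_5 = 12.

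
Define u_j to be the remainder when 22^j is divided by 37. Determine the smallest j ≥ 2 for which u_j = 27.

6

We have u_1 = 22,  u_2 = 3,  u_3 = 29,  u_4 = 9,  u_5 = 13,  u_6 = 27,  u_7 = 2,  u_8 = 7,  u_9 = 6,  u_{10} = 21,  u_{11} = 18,  u_{12} = 26,  u_{13} = 17,  u_{14} = 4,  u_{15} = 14,  u_{16} = 12,  u_{17} = 5,  u_{18} = 36,  u_{19} = 15,  u_{20} = 34,  u_{21} = 8,  u_{22} = 28,  u_{23} = 24,  u_{24} = 10,  u_{25} = 35,  u_{26} = 30,  u_{27} = 31,  u_{28} = 16,  u_{29} = 19,  u_{30} = 11,  u_{31} = 20,  u_{32} = 33,  u_{33} = 23,  u_{34} = 25,  u_{35} = 32,  u_{36} = 1,  u_{37} = 22.
Since u_{37} = u_1 = 22, the sequence is periodic with period 36.
The value 27 first appears (with j ≥ 2) at u_6.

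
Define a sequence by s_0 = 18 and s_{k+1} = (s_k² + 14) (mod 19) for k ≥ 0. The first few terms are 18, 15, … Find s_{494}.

11

Computing terms: s_0 = 18; s_1 = 15; s_2 = 11; s_3 = 2; s_4 = 18.
The sequence repeats with period 4.
(494 - 0) mod 4 = 2, so s_{494} = s_2 = 11.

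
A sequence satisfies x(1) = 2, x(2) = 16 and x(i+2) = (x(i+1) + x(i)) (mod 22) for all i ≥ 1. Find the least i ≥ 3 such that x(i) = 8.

5

Listing terms: x(1) = 2; x(2) = 16; x(3) = 18; x(4) = 12; x(5) = 8; x(6) = 20; x(7) = 6; x(8) = 4; x(9) = 10; x(10) = 14; x(11) = 2; x(12) = 16.
The sequence repeats with period 10.
The value 8 first appears (with i ≥ 3) at x(5).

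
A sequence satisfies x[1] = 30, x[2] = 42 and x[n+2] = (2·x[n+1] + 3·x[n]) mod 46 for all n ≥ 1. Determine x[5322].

x[1] = 30, x[2] = 42, x[3] = 36, x[4] = 14, x[5] = 44, x[6] = 38, x[7] = 24, x[8] = 24, x[9] = 28, x[10] = 36, x[11] = 18, x[12] = 6, x[13] = 20, x[14] = 12, x[15] = 38, x[16] = 20, x[17] = 16, x[18] = 0, x[19] = 2, x[20] = 4, x[21] = 14, x[22] = 40, x[23] = 30, x[24] = 42.
The sequence repeats with period 22.
(5322 - 1) mod 22 = 19, so x[5322] = x[20] = 4.

4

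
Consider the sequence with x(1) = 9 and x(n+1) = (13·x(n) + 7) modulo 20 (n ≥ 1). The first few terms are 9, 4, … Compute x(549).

Computing terms: x(1) = 9; x(2) = 4; x(3) = 19; x(4) = 14; x(5) = 9.
The sequence repeats with period 4.
(549 - 1) mod 4 = 0, so x(549) = x(1) = 9.

9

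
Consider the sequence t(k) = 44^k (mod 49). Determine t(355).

t(0) = 1, t(1) = 44, t(2) = 25, t(3) = 22, t(4) = 37, t(5) = 11, t(6) = 43, t(7) = 30, t(8) = 46, t(9) = 15, t(10) = 23, t(11) = 32, t(12) = 36, t(13) = 16, t(14) = 18, t(15) = 8, t(16) = 9, t(17) = 4, t(18) = 29, t(19) = 2, t(20) = 39, t(21) = 1.
Since t(21) = t(0) = 1, the sequence is periodic with period 21.
(355 - 0) mod 21 = 19, so t(355) = t(19) = 2.

2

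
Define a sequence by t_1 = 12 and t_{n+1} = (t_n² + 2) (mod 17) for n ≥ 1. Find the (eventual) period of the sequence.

4

We have t_1 = 12; t_2 = 10; t_3 = 0; t_4 = 2; t_5 = 6; t_6 = 4; t_7 = 1; t_8 = 3; t_9 = 11; t_{10} = 4.
Since t_{10} = t_6 = 4, the sequence is eventually periodic: after a pre-period of length 5 it cycles with period 4.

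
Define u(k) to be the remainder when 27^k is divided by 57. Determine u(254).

We have u(1) = 27,  u(2) = 45,  u(3) = 18,  u(4) = 30,  u(5) = 12,  u(6) = 39,  u(7) = 27.
The sequence repeats with period 6.
(254 - 1) mod 6 = 1, so u(254) = u(2) = 45.

45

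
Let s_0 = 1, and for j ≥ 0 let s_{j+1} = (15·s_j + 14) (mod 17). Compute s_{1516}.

14

Computing terms: s_0 = 1, s_1 = 12, s_2 = 7, s_3 = 0, s_4 = 14, s_5 = 3, s_6 = 8, s_7 = 15, s_8 = 1.
The sequence repeats with period 8.
So s_{1516} = s_{0 + ((1516-0) mod 8)} = s_4 = 14.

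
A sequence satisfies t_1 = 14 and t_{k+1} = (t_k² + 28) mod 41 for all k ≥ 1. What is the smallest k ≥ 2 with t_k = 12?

We have t_1 = 14,  t_2 = 19,  t_3 = 20,  t_4 = 18,  t_5 = 24,  t_6 = 30,  t_7 = 26,  t_8 = 7,  t_9 = 36,  t_{10} = 12,  t_{11} = 8,  t_{12} = 10,  t_{13} = 5,  t_{14} = 12.
Since t_{14} = t_{10} = 12, the sequence is eventually periodic: after a pre-period of length 9 it cycles with period 4.
The value 12 first appears (with k ≥ 2) at t_{10}.

10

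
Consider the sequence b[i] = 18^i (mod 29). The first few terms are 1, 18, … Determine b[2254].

Computing terms: b[0] = 1; b[1] = 18; b[2] = 5; b[3] = 3; b[4] = 25; b[5] = 15; b[6] = 9; b[7] = 17; b[8] = 16; b[9] = 27; b[10] = 22; b[11] = 19; b[12] = 23; b[13] = 8; b[14] = 28; b[15] = 11; b[16] = 24; b[17] = 26; b[18] = 4; b[19] = 14; b[20] = 20; b[21] = 12; b[22] = 13; b[23] = 2; b[24] = 7; b[25] = 10; b[26] = 6; b[27] = 21; b[28] = 1.
Since b[28] = b[0] = 1, the sequence is periodic with period 28.
So b[2254] = b[0 + ((2254-0) mod 28)] = b[14] = 28.

28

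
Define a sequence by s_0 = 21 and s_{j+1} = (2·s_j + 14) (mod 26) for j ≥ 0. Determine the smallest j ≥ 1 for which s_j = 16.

Listing terms: s_0 = 21,  s_1 = 4,  s_2 = 22,  s_3 = 6,  s_4 = 0,  s_5 = 14,  s_6 = 16,  s_7 = 20,  s_8 = 2,  s_9 = 18,  s_{10} = 24,  s_{11} = 10,  s_{12} = 8,  s_{13} = 4.
Since s_{13} = s_1 = 4, the sequence is eventually periodic: after a pre-period of length 1 it cycles with period 12.
The value 16 first appears (with j ≥ 1) at s_6.

6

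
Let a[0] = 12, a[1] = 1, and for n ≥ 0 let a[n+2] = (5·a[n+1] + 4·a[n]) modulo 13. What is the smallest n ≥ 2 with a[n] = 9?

3

We have a[0] = 12,  a[1] = 1,  a[2] = 1,  a[3] = 9,  a[4] = 10,  a[5] = 8,  a[6] = 2,  a[7] = 3,  a[8] = 10,  a[9] = 10,  a[10] = 12,  a[11] = 9,  a[12] = 2,  a[13] = 7,  a[14] = 4,  a[15] = 9,  a[16] = 9,  a[17] = 3,  a[18] = 12,  a[19] = 7,  a[20] = 5,  a[21] = 1,  a[22] = 12,  a[23] = 12,  a[24] = 4,  a[25] = 3,  a[26] = 5,  a[27] = 11,  a[28] = 10,  a[29] = 3,  a[30] = 3,  a[31] = 1,  a[32] = 4,  a[33] = 11,  a[34] = 6,  a[35] = 9,  a[36] = 4,  a[37] = 4,  a[38] = 10,  a[39] = 1,  a[40] = 6,  a[41] = 8,  a[42] = 12,  a[43] = 1.
The sequence repeats with period 42.
The value 9 first appears (with n ≥ 2) at a[3].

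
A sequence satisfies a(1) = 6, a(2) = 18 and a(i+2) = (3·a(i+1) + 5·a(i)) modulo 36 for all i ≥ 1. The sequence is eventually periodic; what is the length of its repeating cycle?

We have a(1) = 6,  a(2) = 18,  a(3) = 12,  a(4) = 18,  a(5) = 6,  a(6) = 0,  a(7) = 30,  a(8) = 18,  a(9) = 24,  a(10) = 18,  a(11) = 30,  a(12) = 0,  a(13) = 6,  a(14) = 18.
The sequence repeats with period 12.

12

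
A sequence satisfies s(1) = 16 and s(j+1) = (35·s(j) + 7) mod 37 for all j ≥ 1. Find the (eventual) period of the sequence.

We have s(1) = 16; s(2) = 12; s(3) = 20; s(4) = 4; s(5) = 36; s(6) = 9; s(7) = 26; s(8) = 29; s(9) = 23; s(10) = 35; s(11) = 11; s(12) = 22; s(13) = 0; s(14) = 7; s(15) = 30; s(16) = 21; s(17) = 2; s(18) = 3; s(19) = 1; s(20) = 5; s(21) = 34; s(22) = 13; s(23) = 18; s(24) = 8; s(25) = 28; s(26) = 25; s(27) = 31; s(28) = 19; s(29) = 6; s(30) = 32; s(31) = 17; s(32) = 10; s(33) = 24; s(34) = 33; s(35) = 15; s(36) = 14; s(37) = 16.
Since s(37) = s(1) = 16, the sequence is periodic with period 36.

36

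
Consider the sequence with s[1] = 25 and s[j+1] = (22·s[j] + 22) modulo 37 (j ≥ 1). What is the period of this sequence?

Listing terms: s[1] = 25; s[2] = 17; s[3] = 26; s[4] = 2; s[5] = 29; s[6] = 31; s[7] = 1; s[8] = 7; s[9] = 28; s[10] = 9; s[11] = 35; s[12] = 15; s[13] = 19; s[14] = 33; s[15] = 8; s[16] = 13; s[17] = 12; s[18] = 27; s[19] = 24; s[20] = 32; s[21] = 23; s[22] = 10; s[23] = 20; s[24] = 18; s[25] = 11; s[26] = 5; s[27] = 21; s[28] = 3; s[29] = 14; s[30] = 34; s[31] = 30; s[32] = 16; s[33] = 4; s[34] = 36; s[35] = 0; s[36] = 22; s[37] = 25.
The sequence repeats with period 36.

36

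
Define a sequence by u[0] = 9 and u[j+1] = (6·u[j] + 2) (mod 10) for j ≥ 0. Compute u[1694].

Computing terms: u[0] = 9, u[1] = 6, u[2] = 8, u[3] = 0, u[4] = 2, u[5] = 4, u[6] = 6.
Since u[6] = u[1] = 6, the sequence is eventually periodic: after a pre-period of length 1 it cycles with period 5.
For j ≥ 1, u[j] depends only on (j - 1) mod 5. (1694 - 1) mod 5 = 3, so u[1694] = u[4] = 2.

2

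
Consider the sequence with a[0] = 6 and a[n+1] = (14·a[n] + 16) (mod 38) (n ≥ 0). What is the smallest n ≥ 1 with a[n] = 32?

10

We have a[0] = 6,  a[1] = 24,  a[2] = 10,  a[3] = 4,  a[4] = 34,  a[5] = 36,  a[6] = 26,  a[7] = 0,  a[8] = 16,  a[9] = 12,  a[10] = 32,  a[11] = 8,  a[12] = 14,  a[13] = 22,  a[14] = 20,  a[15] = 30,  a[16] = 18,  a[17] = 2,  a[18] = 6.
The sequence repeats with period 18.
The value 32 first appears (with n ≥ 1) at a[10].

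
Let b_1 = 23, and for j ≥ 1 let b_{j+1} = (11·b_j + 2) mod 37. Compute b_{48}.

b_1 = 23,  b_2 = 33,  b_3 = 32,  b_4 = 21,  b_5 = 11,  b_6 = 12,  b_7 = 23.
Since b_7 = b_1 = 23, the sequence is periodic with period 6.
So b_{48} = b_{1 + ((48-1) mod 6)} = b_6 = 12.

12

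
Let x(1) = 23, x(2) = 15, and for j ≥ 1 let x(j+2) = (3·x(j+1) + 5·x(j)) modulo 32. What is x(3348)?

18

x(1) = 23, x(2) = 15, x(3) = 0, x(4) = 11, x(5) = 1, x(6) = 26, x(7) = 19, x(8) = 27, x(9) = 16, x(10) = 23, x(11) = 21, x(12) = 18, x(13) = 31, x(14) = 23, x(15) = 0, x(16) = 19, x(17) = 25, x(18) = 10, x(19) = 27, x(20) = 3, x(21) = 16, x(22) = 31, x(23) = 13, x(24) = 2, x(25) = 7, x(26) = 31, x(27) = 0, x(28) = 27, x(29) = 17, x(30) = 26, x(31) = 3, x(32) = 11, x(33) = 16, x(34) = 7, x(35) = 5, x(36) = 18, x(37) = 15, x(38) = 7, x(39) = 0, x(40) = 3, x(41) = 9, x(42) = 10, x(43) = 11, x(44) = 19, x(45) = 16, x(46) = 15, x(47) = 29, x(48) = 2, x(49) = 23, x(50) = 15.
Since (x(49), x(50)) = (x(1), x(2)) = (23, 15) (two consecutive terms determine the rest), the sequence is periodic with period 48.
(3348 - 1) mod 48 = 35, so x(3348) = x(36) = 18.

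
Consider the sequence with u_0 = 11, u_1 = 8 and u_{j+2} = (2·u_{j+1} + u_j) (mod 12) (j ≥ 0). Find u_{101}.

4

Listing terms: u_0 = 11, u_1 = 8, u_2 = 3, u_3 = 2, u_4 = 7, u_5 = 4, u_6 = 3, u_7 = 10, u_8 = 11, u_9 = 8.
Since (u_8, u_9) = (u_0, u_1) = (11, 8) (two consecutive terms determine the rest), the sequence is periodic with period 8.
So u_{101} = u_{0 + ((101-0) mod 8)} = u_5 = 4.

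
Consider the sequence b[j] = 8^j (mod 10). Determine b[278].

Listing terms: b[0] = 1,  b[1] = 8,  b[2] = 4,  b[3] = 2,  b[4] = 6,  b[5] = 8.
Since b[5] = b[1] = 8, the sequence is eventually periodic: after a pre-period of length 1 it cycles with period 4.
For j ≥ 1, b[j] depends only on (j - 1) mod 4. (278 - 1) mod 4 = 1, so b[278] = b[2] = 4.

4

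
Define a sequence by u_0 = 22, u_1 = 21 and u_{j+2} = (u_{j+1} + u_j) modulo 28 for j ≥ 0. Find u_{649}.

We have u_0 = 22,  u_1 = 21,  u_2 = 15,  u_3 = 8,  u_4 = 23,  u_5 = 3,  u_6 = 26,  u_7 = 1,  u_8 = 27,  u_9 = 0,  u_{10} = 27,  u_{11} = 27,  u_{12} = 26,  u_{13} = 25,  u_{14} = 23,  u_{15} = 20,  u_{16} = 15,  u_{17} = 7,  u_{18} = 22,  u_{19} = 1,  u_{20} = 23,  u_{21} = 24,  u_{22} = 19,  u_{23} = 15,  u_{24} = 6,  u_{25} = 21,  u_{26} = 27,  u_{27} = 20,  u_{28} = 19,  u_{29} = 11,  u_{30} = 2,  u_{31} = 13,  u_{32} = 15,  u_{33} = 0,  u_{34} = 15,  u_{35} = 15,  u_{36} = 2,  u_{37} = 17,  u_{38} = 19,  u_{39} = 8,  u_{40} = 27,  u_{41} = 7,  u_{42} = 6,  u_{43} = 13,  u_{44} = 19,  u_{45} = 4,  u_{46} = 23,  u_{47} = 27,  u_{48} = 22,  u_{49} = 21.
The sequence repeats with period 48.
(649 - 0) mod 48 = 25, so u_{649} = u_{25} = 21.

21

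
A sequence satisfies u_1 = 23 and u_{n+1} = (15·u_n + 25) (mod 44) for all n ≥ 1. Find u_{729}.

Computing terms: u_1 = 23; u_2 = 18; u_3 = 31; u_4 = 6; u_5 = 27; u_6 = 34; u_7 = 7; u_8 = 42; u_9 = 39; u_{10} = 38; u_{11} = 23.
Since u_{11} = u_1 = 23, the sequence is periodic with period 10.
So u_{729} = u_{1 + ((729-1) mod 10)} = u_9 = 39.

39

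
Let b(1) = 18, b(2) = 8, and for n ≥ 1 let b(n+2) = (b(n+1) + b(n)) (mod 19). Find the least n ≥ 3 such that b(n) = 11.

12

Listing terms: b(1) = 18, b(2) = 8, b(3) = 7, b(4) = 15, b(5) = 3, b(6) = 18, b(7) = 2, b(8) = 1, b(9) = 3, b(10) = 4, b(11) = 7, b(12) = 11, b(13) = 18, b(14) = 10, b(15) = 9, b(16) = 0, b(17) = 9, b(18) = 9, b(19) = 18, b(20) = 8.
The sequence repeats with period 18.
The value 11 first appears (with n ≥ 3) at b(12).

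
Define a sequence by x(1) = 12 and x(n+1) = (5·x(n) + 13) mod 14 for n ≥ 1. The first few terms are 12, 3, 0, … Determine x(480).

Computing terms: x(1) = 12,  x(2) = 3,  x(3) = 0,  x(4) = 13,  x(5) = 8,  x(6) = 11,  x(7) = 12.
The sequence repeats with period 6.
(480 - 1) mod 6 = 5, so x(480) = x(6) = 11.

11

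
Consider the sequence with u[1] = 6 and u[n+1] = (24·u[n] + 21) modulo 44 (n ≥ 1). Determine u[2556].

u[1] = 6, u[2] = 33, u[3] = 21, u[4] = 41, u[5] = 37, u[6] = 29, u[7] = 13, u[8] = 25, u[9] = 5, u[10] = 9, u[11] = 17, u[12] = 33.
Since u[12] = u[2] = 33, the sequence is eventually periodic: after a pre-period of length 1 it cycles with period 10.
For n ≥ 2, u[n] depends only on (n - 2) mod 10. (2556 - 2) mod 10 = 4, so u[2556] = u[6] = 29.

29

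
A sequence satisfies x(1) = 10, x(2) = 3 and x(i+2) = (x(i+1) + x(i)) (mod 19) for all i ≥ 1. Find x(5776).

x(1) = 10, x(2) = 3, x(3) = 13, x(4) = 16, x(5) = 10, x(6) = 7, x(7) = 17, x(8) = 5, x(9) = 3, x(10) = 8, x(11) = 11, x(12) = 0, x(13) = 11, x(14) = 11, x(15) = 3, x(16) = 14, x(17) = 17, x(18) = 12, x(19) = 10, x(20) = 3.
The sequence repeats with period 18.
(5776 - 1) mod 18 = 15, so x(5776) = x(16) = 14.

14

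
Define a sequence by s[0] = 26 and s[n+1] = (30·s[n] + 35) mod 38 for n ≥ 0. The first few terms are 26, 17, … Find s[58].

Listing terms: s[0] = 26; s[1] = 17; s[2] = 13; s[3] = 7; s[4] = 17.
Since s[4] = s[1] = 17, the sequence is eventually periodic: after a pre-period of length 1 it cycles with period 3.
For n ≥ 1, s[n] depends only on (n - 1) mod 3. (58 - 1) mod 3 = 0, so s[58] = s[1] = 17.

17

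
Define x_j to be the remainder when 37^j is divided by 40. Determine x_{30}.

9

Computing terms: x_0 = 1,  x_1 = 37,  x_2 = 9,  x_3 = 13,  x_4 = 1.
Since x_4 = x_0 = 1, the sequence is periodic with period 4.
So x_{30} = x_{0 + ((30-0) mod 4)} = x_2 = 9.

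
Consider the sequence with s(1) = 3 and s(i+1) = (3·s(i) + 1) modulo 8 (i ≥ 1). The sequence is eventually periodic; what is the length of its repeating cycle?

4

Listing terms: s(1) = 3,  s(2) = 2,  s(3) = 7,  s(4) = 6,  s(5) = 3.
The sequence repeats with period 4.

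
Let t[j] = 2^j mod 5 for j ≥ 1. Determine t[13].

Computing terms: t[1] = 2,  t[2] = 4,  t[3] = 3,  t[4] = 1,  t[5] = 2.
Since t[5] = t[1] = 2, the sequence is periodic with period 4.
(13 - 1) mod 4 = 0, so t[13] = t[1] = 2.

2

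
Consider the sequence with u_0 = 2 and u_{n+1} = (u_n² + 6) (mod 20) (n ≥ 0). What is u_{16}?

10

We have u_0 = 2; u_1 = 10; u_2 = 6; u_3 = 2.
The sequence repeats with period 3.
So u_{16} = u_{0 + ((16-0) mod 3)} = u_1 = 10.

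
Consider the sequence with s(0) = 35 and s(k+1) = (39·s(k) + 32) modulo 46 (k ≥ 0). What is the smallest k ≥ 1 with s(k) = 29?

s(0) = 35, s(1) = 17, s(2) = 5, s(3) = 43, s(4) = 7, s(5) = 29, s(6) = 13, s(7) = 33, s(8) = 31, s(9) = 45, s(10) = 39, s(11) = 35.
The sequence repeats with period 11.
The value 29 first appears (with k ≥ 1) at s(5).

5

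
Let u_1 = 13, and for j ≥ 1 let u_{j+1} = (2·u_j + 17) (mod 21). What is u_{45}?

Computing terms: u_1 = 13,  u_2 = 1,  u_3 = 19,  u_4 = 13.
Since u_4 = u_1 = 13, the sequence is periodic with period 3.
(45 - 1) mod 3 = 2, so u_{45} = u_3 = 19.

19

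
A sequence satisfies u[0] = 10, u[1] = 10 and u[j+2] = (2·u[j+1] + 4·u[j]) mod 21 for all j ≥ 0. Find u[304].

13

We have u[0] = 10; u[1] = 10; u[2] = 18; u[3] = 13; u[4] = 14; u[5] = 17; u[6] = 6; u[7] = 17; u[8] = 16; u[9] = 16; u[10] = 12; u[11] = 4; u[12] = 14; u[13] = 2; u[14] = 18; u[15] = 2; u[16] = 13; u[17] = 13; u[18] = 15; u[19] = 19; u[20] = 14; u[21] = 20; u[22] = 12; u[23] = 20; u[24] = 4; u[25] = 4; u[26] = 3; u[27] = 1; u[28] = 14; u[29] = 11; u[30] = 15; u[31] = 11; u[32] = 19; u[33] = 19; u[34] = 9; u[35] = 10; u[36] = 14; u[37] = 5; u[38] = 3; u[39] = 5; u[40] = 1; u[41] = 1; u[42] = 6; u[43] = 16; u[44] = 14; u[45] = 8; u[46] = 9; u[47] = 8; u[48] = 10; u[49] = 10.
The sequence repeats with period 48.
(304 - 0) mod 48 = 16, so u[304] = u[16] = 13.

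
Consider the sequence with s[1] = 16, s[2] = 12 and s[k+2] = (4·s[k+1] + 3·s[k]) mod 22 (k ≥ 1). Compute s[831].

12

Computing terms: s[1] = 16,  s[2] = 12,  s[3] = 8,  s[4] = 2,  s[5] = 10,  s[6] = 2,  s[7] = 16,  s[8] = 4,  s[9] = 20,  s[10] = 4,  s[11] = 10,  s[12] = 8,  s[13] = 18,  s[14] = 8,  s[15] = 20,  s[16] = 16,  s[17] = 14,  s[18] = 16,  s[19] = 18,  s[20] = 10,  s[21] = 6,  s[22] = 10,  s[23] = 14,  s[24] = 20,  s[25] = 12,  s[26] = 20,  s[27] = 6,  s[28] = 18,  s[29] = 2,  s[30] = 18,  s[31] = 12,  s[32] = 14,  s[33] = 4,  s[34] = 14,  s[35] = 2,  s[36] = 6,  s[37] = 8,  s[38] = 6,  s[39] = 4,  s[40] = 12,  s[41] = 16,  s[42] = 12.
Since (s[41], s[42]) = (s[1], s[2]) = (16, 12) (two consecutive terms determine the rest), the sequence is periodic with period 40.
So s[831] = s[1 + ((831-1) mod 40)] = s[31] = 12.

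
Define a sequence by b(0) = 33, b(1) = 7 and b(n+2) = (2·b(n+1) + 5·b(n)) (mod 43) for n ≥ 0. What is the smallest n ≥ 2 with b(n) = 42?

19

We have b(0) = 33; b(1) = 7; b(2) = 7; b(3) = 6; b(4) = 4; b(5) = 38; b(6) = 10; b(7) = 38; b(8) = 40; b(9) = 12; b(10) = 9; b(11) = 35; b(12) = 29; b(13) = 18; b(14) = 9; b(15) = 22; b(16) = 3; b(17) = 30; b(18) = 32; b(19) = 42; b(20) = 29; b(21) = 10; b(22) = 36; b(23) = 36; b(24) = 37; b(25) = 39; b(26) = 5; b(27) = 33; b(28) = 5; b(29) = 3; b(30) = 31; b(31) = 34; b(32) = 8; b(33) = 14; b(34) = 25; b(35) = 34; b(36) = 21; b(37) = 40; b(38) = 13; b(39) = 11; b(40) = 1; b(41) = 14; b(42) = 33; b(43) = 7.
Since (b(42), b(43)) = (b(0), b(1)) = (33, 7) (two consecutive terms determine the rest), the sequence is periodic with period 42.
The value 42 first appears (with n ≥ 2) at b(19).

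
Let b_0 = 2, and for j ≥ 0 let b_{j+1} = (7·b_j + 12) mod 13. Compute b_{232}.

b_0 = 2, b_1 = 0, b_2 = 12, b_3 = 5, b_4 = 8, b_5 = 3, b_6 = 7, b_7 = 9, b_8 = 10, b_9 = 4, b_{10} = 1, b_{11} = 6, b_{12} = 2.
Since b_{12} = b_0 = 2, the sequence is periodic with period 12.
So b_{232} = b_{0 + ((232-0) mod 12)} = b_4 = 8.

8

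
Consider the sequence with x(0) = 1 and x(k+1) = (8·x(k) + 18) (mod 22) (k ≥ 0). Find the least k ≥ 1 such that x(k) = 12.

10

x(0) = 1,  x(1) = 4,  x(2) = 6,  x(3) = 0,  x(4) = 18,  x(5) = 8,  x(6) = 16,  x(7) = 14,  x(8) = 20,  x(9) = 2,  x(10) = 12,  x(11) = 4.
Since x(11) = x(1) = 4, the sequence is eventually periodic: after a pre-period of length 1 it cycles with period 10.
The value 12 first appears (with k ≥ 1) at x(10).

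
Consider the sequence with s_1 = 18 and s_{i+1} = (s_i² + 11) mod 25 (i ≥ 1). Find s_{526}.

7

We have s_1 = 18,  s_2 = 10,  s_3 = 11,  s_4 = 7,  s_5 = 10.
Since s_5 = s_2 = 10, the sequence is eventually periodic: after a pre-period of length 1 it cycles with period 3.
For i ≥ 2, s_i depends only on (i - 2) mod 3. (526 - 2) mod 3 = 2, so s_{526} = s_4 = 7.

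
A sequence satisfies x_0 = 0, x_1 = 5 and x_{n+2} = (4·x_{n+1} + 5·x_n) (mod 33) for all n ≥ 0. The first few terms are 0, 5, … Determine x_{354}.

We have x_0 = 0,  x_1 = 5,  x_2 = 20,  x_3 = 6,  x_4 = 25,  x_5 = 31,  x_6 = 18,  x_7 = 29,  x_8 = 8,  x_9 = 12,  x_{10} = 22,  x_{11} = 16,  x_{12} = 9,  x_{13} = 17,  x_{14} = 14,  x_{15} = 9,  x_{16} = 7,  x_{17} = 7,  x_{18} = 30,  x_{19} = 23,  x_{20} = 11,  x_{21} = 27,  x_{22} = 31,  x_{23} = 28,  x_{24} = 3,  x_{25} = 20,  x_{26} = 29,  x_{27} = 18,  x_{28} = 19,  x_{29} = 1,  x_{30} = 0,  x_{31} = 5.
The sequence repeats with period 30.
So x_{354} = x_{0 + ((354-0) mod 30)} = x_{24} = 3.

3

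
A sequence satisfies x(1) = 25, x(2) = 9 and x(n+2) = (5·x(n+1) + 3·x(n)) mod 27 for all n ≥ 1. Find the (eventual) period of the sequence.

x(1) = 25,  x(2) = 9,  x(3) = 12,  x(4) = 6,  x(5) = 12,  x(6) = 24,  x(7) = 21,  x(8) = 15,  x(9) = 3,  x(10) = 6,  x(11) = 12.
Since (x(10), x(11)) = (x(4), x(5)) = (6, 12) (two consecutive terms determine the rest), the sequence is eventually periodic: after a pre-period of length 3 it cycles with period 6.

6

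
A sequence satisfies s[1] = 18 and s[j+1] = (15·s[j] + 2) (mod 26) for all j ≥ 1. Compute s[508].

2

Computing terms: s[1] = 18; s[2] = 12; s[3] = 0; s[4] = 2; s[5] = 6; s[6] = 14; s[7] = 4; s[8] = 10; s[9] = 22; s[10] = 20; s[11] = 16; s[12] = 8; s[13] = 18.
Since s[13] = s[1] = 18, the sequence is periodic with period 12.
So s[508] = s[1 + ((508-1) mod 12)] = s[4] = 2.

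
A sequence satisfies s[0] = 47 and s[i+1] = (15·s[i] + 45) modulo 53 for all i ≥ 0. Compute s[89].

s[0] = 47, s[1] = 8, s[2] = 6, s[3] = 29, s[4] = 3, s[5] = 37, s[6] = 17, s[7] = 35, s[8] = 40, s[9] = 9, s[10] = 21, s[11] = 42, s[12] = 39, s[13] = 47.
Since s[13] = s[0] = 47, the sequence is periodic with period 13.
(89 - 0) mod 13 = 11, so s[89] = s[11] = 42.

42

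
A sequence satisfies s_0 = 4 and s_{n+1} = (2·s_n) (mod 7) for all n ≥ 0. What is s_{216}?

We have s_0 = 4,  s_1 = 1,  s_2 = 2,  s_3 = 4.
Since s_3 = s_0 = 4, the sequence is periodic with period 3.
(216 - 0) mod 3 = 0, so s_{216} = s_0 = 4.

4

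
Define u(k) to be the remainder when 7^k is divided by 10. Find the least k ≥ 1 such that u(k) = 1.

4

Listing terms: u(0) = 1, u(1) = 7, u(2) = 9, u(3) = 3, u(4) = 1.
Since u(4) = u(0) = 1, the sequence is periodic with period 4.
The value 1 next appears (with k ≥ 1) at u(4).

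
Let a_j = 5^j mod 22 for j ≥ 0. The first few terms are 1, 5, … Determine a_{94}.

Computing terms: a_0 = 1,  a_1 = 5,  a_2 = 3,  a_3 = 15,  a_4 = 9,  a_5 = 1.
Since a_5 = a_0 = 1, the sequence is periodic with period 5.
(94 - 0) mod 5 = 4, so a_{94} = a_4 = 9.

9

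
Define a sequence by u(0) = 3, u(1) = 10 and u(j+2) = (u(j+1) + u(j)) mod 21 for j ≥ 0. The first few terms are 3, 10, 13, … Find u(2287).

Computing terms: u(0) = 3, u(1) = 10, u(2) = 13, u(3) = 2, u(4) = 15, u(5) = 17, u(6) = 11, u(7) = 7, u(8) = 18, u(9) = 4, u(10) = 1, u(11) = 5, u(12) = 6, u(13) = 11, u(14) = 17, u(15) = 7, u(16) = 3, u(17) = 10.
Since (u(16), u(17)) = (u(0), u(1)) = (3, 10) (two consecutive terms determine the rest), the sequence is periodic with period 16.
(2287 - 0) mod 16 = 15, so u(2287) = u(15) = 7.

7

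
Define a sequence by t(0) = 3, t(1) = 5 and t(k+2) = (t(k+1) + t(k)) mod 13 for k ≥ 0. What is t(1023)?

Computing terms: t(0) = 3, t(1) = 5, t(2) = 8, t(3) = 0, t(4) = 8, t(5) = 8, t(6) = 3, t(7) = 11, t(8) = 1, t(9) = 12, t(10) = 0, t(11) = 12, t(12) = 12, t(13) = 11, t(14) = 10, t(15) = 8, t(16) = 5, t(17) = 0, t(18) = 5, t(19) = 5, t(20) = 10, t(21) = 2, t(22) = 12, t(23) = 1, t(24) = 0, t(25) = 1, t(26) = 1, t(27) = 2, t(28) = 3, t(29) = 5.
Since (t(28), t(29)) = (t(0), t(1)) = (3, 5) (two consecutive terms determine the rest), the sequence is periodic with period 28.
(1023 - 0) mod 28 = 15, so t(1023) = t(15) = 8.

8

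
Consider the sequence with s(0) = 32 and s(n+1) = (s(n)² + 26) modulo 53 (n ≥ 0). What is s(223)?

Computing terms: s(0) = 32,  s(1) = 43,  s(2) = 20,  s(3) = 2,  s(4) = 30,  s(5) = 25,  s(6) = 15,  s(7) = 39,  s(8) = 10,  s(9) = 20.
Since s(9) = s(2) = 20, the sequence is eventually periodic: after a pre-period of length 2 it cycles with period 7.
For n ≥ 2, s(n) depends only on (n - 2) mod 7. (223 - 2) mod 7 = 4, so s(223) = s(6) = 15.

15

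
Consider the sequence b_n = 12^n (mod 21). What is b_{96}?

15

Computing terms: b_0 = 1,  b_1 = 12,  b_2 = 18,  b_3 = 6,  b_4 = 9,  b_5 = 3,  b_6 = 15,  b_7 = 12.
Since b_7 = b_1 = 12, the sequence is eventually periodic: after a pre-period of length 1 it cycles with period 6.
For n ≥ 1, b_n depends only on (n - 1) mod 6. (96 - 1) mod 6 = 5, so b_{96} = b_6 = 15.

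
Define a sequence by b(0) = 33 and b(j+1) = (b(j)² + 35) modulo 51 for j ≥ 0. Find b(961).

Listing terms: b(0) = 33,  b(1) = 2,  b(2) = 39,  b(3) = 26,  b(4) = 48,  b(5) = 44,  b(6) = 33.
Since b(6) = b(0) = 33, the sequence is periodic with period 6.
(961 - 0) mod 6 = 1, so b(961) = b(1) = 2.

2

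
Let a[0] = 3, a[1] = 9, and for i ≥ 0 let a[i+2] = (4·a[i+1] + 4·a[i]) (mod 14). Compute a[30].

10

Listing terms: a[0] = 3, a[1] = 9, a[2] = 6, a[3] = 4, a[4] = 12, a[5] = 8, a[6] = 10, a[7] = 2, a[8] = 6, a[9] = 4.
Since (a[8], a[9]) = (a[2], a[3]) = (6, 4) (two consecutive terms determine the rest), the sequence is eventually periodic: after a pre-period of length 2 it cycles with period 6.
For i ≥ 2, a[i] depends only on (i - 2) mod 6. (30 - 2) mod 6 = 4, so a[30] = a[6] = 10.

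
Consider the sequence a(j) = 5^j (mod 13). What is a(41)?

Listing terms: a(0) = 1; a(1) = 5; a(2) = 12; a(3) = 8; a(4) = 1.
Since a(4) = a(0) = 1, the sequence is periodic with period 4.
So a(41) = a(0 + ((41-0) mod 4)) = a(1) = 5.

5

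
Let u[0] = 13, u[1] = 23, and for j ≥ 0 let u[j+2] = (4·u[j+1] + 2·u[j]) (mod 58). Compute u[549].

u[0] = 13,  u[1] = 23,  u[2] = 2,  u[3] = 54,  u[4] = 46,  u[5] = 2,  u[6] = 42,  u[7] = 56,  u[8] = 18,  u[9] = 10,  u[10] = 18,  u[11] = 34,  u[12] = 56,  u[13] = 2,  u[14] = 4,  u[15] = 20,  u[16] = 30,  u[17] = 44,  u[18] = 4,  u[19] = 46,  u[20] = 18,  u[21] = 48,  u[22] = 54,  u[23] = 22,  u[24] = 22,  u[25] = 16,  u[26] = 50,  u[27] = 0,  u[28] = 42,  u[29] = 52,  u[30] = 2,  u[31] = 54.
Since (u[30], u[31]) = (u[2], u[3]) = (2, 54) (two consecutive terms determine the rest), the sequence is eventually periodic: after a pre-period of length 2 it cycles with period 28.
For j ≥ 2, u[j] depends only on (j - 2) mod 28. (549 - 2) mod 28 = 15, so u[549] = u[17] = 44.

44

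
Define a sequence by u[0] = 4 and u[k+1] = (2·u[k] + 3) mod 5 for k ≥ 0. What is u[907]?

3

Computing terms: u[0] = 4, u[1] = 1, u[2] = 0, u[3] = 3, u[4] = 4.
Since u[4] = u[0] = 4, the sequence is periodic with period 4.
So u[907] = u[0 + ((907-0) mod 4)] = u[3] = 3.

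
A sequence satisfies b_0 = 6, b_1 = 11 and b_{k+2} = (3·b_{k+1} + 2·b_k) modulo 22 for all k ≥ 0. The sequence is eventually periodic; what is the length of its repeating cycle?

We have b_0 = 6; b_1 = 11; b_2 = 1; b_3 = 3; b_4 = 11; b_5 = 17; b_6 = 7; b_7 = 11; b_8 = 3; b_9 = 9; b_{10} = 11; b_{11} = 7; b_{12} = 21; b_{13} = 11; b_{14} = 9; b_{15} = 5; b_{16} = 11; b_{17} = 21; b_{18} = 19; b_{19} = 11; b_{20} = 5; b_{21} = 15; b_{22} = 11; b_{23} = 19; b_{24} = 13; b_{25} = 11; b_{26} = 15; b_{27} = 1; b_{28} = 11; b_{29} = 13; b_{30} = 17; b_{31} = 11; b_{32} = 1.
Since (b_{31}, b_{32}) = (b_1, b_2) = (11, 1) (two consecutive terms determine the rest), the sequence is eventually periodic: after a pre-period of length 1 it cycles with period 30.

30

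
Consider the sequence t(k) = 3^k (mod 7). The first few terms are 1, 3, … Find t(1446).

Computing terms: t(0) = 1,  t(1) = 3,  t(2) = 2,  t(3) = 6,  t(4) = 4,  t(5) = 5,  t(6) = 1.
The sequence repeats with period 6.
(1446 - 0) mod 6 = 0, so t(1446) = t(0) = 1.

1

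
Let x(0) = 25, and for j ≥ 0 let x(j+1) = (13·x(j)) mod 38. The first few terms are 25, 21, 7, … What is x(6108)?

We have x(0) = 25,  x(1) = 21,  x(2) = 7,  x(3) = 15,  x(4) = 5,  x(5) = 27,  x(6) = 9,  x(7) = 3,  x(8) = 1,  x(9) = 13,  x(10) = 17,  x(11) = 31,  x(12) = 23,  x(13) = 33,  x(14) = 11,  x(15) = 29,  x(16) = 35,  x(17) = 37,  x(18) = 25.
Since x(18) = x(0) = 25, the sequence is periodic with period 18.
(6108 - 0) mod 18 = 6, so x(6108) = x(6) = 9.

9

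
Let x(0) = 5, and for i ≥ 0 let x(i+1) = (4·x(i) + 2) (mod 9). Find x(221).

Computing terms: x(0) = 5,  x(1) = 4,  x(2) = 0,  x(3) = 2,  x(4) = 1,  x(5) = 6,  x(6) = 8,  x(7) = 7,  x(8) = 3,  x(9) = 5.
The sequence repeats with period 9.
(221 - 0) mod 9 = 5, so x(221) = x(5) = 6.

6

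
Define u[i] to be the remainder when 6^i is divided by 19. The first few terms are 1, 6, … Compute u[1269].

We have u[0] = 1, u[1] = 6, u[2] = 17, u[3] = 7, u[4] = 4, u[5] = 5, u[6] = 11, u[7] = 9, u[8] = 16, u[9] = 1.
Since u[9] = u[0] = 1, the sequence is periodic with period 9.
(1269 - 0) mod 9 = 0, so u[1269] = u[0] = 1.

1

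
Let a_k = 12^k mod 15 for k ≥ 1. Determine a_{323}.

3

Computing terms: a_1 = 12, a_2 = 9, a_3 = 3, a_4 = 6, a_5 = 12.
The sequence repeats with period 4.
(323 - 1) mod 4 = 2, so a_{323} = a_3 = 3.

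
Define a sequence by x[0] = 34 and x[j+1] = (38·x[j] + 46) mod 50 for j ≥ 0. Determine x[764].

x[0] = 34; x[1] = 38; x[2] = 40; x[3] = 16; x[4] = 4; x[5] = 48; x[6] = 20; x[7] = 6; x[8] = 24; x[9] = 8; x[10] = 0; x[11] = 46; x[12] = 44; x[13] = 18; x[14] = 30; x[15] = 36; x[16] = 14; x[17] = 28; x[18] = 10; x[19] = 26; x[20] = 34.
The sequence repeats with period 20.
(764 - 0) mod 20 = 4, so x[764] = x[4] = 4.

4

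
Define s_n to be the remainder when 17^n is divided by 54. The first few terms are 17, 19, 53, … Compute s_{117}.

Listing terms: s_1 = 17, s_2 = 19, s_3 = 53, s_4 = 37, s_5 = 35, s_6 = 1, s_7 = 17.
Since s_7 = s_1 = 17, the sequence is periodic with period 6.
So s_{117} = s_{1 + ((117-1) mod 6)} = s_3 = 53.

53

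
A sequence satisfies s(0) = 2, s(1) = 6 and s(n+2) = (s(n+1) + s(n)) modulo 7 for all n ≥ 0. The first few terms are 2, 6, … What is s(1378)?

Listing terms: s(0) = 2,  s(1) = 6,  s(2) = 1,  s(3) = 0,  s(4) = 1,  s(5) = 1,  s(6) = 2,  s(7) = 3,  s(8) = 5,  s(9) = 1,  s(10) = 6,  s(11) = 0,  s(12) = 6,  s(13) = 6,  s(14) = 5,  s(15) = 4,  s(16) = 2,  s(17) = 6.
Since (s(16), s(17)) = (s(0), s(1)) = (2, 6) (two consecutive terms determine the rest), the sequence is periodic with period 16.
(1378 - 0) mod 16 = 2, so s(1378) = s(2) = 1.

1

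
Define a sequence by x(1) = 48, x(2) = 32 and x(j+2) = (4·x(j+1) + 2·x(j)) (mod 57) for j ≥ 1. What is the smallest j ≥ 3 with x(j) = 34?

6

Computing terms: x(1) = 48; x(2) = 32; x(3) = 53; x(4) = 48; x(5) = 13; x(6) = 34; x(7) = 48; x(8) = 32.
The sequence repeats with period 6.
The value 34 first appears (with j ≥ 3) at x(6).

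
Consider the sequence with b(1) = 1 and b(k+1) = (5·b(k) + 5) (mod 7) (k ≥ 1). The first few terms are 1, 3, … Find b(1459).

We have b(1) = 1; b(2) = 3; b(3) = 6; b(4) = 0; b(5) = 5; b(6) = 2; b(7) = 1.
The sequence repeats with period 6.
(1459 - 1) mod 6 = 0, so b(1459) = b(1) = 1.

1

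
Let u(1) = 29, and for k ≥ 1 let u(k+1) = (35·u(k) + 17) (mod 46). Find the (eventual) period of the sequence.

22

Computing terms: u(1) = 29; u(2) = 20; u(3) = 27; u(4) = 42; u(5) = 15; u(6) = 36; u(7) = 35; u(8) = 0; u(9) = 17; u(10) = 14; u(11) = 1; u(12) = 6; u(13) = 43; u(14) = 4; u(15) = 19; u(16) = 38; u(17) = 13; u(18) = 12; u(19) = 23; u(20) = 40; u(21) = 37; u(22) = 24; u(23) = 29.
The sequence repeats with period 22.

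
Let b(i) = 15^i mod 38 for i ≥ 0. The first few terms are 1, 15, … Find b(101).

3

Computing terms: b(0) = 1; b(1) = 15; b(2) = 35; b(3) = 31; b(4) = 9; b(5) = 21; b(6) = 11; b(7) = 13; b(8) = 5; b(9) = 37; b(10) = 23; b(11) = 3; b(12) = 7; b(13) = 29; b(14) = 17; b(15) = 27; b(16) = 25; b(17) = 33; b(18) = 1.
Since b(18) = b(0) = 1, the sequence is periodic with period 18.
(101 - 0) mod 18 = 11, so b(101) = b(11) = 3.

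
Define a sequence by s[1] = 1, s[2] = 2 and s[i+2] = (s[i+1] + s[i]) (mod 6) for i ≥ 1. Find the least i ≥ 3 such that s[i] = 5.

4

Listing terms: s[1] = 1, s[2] = 2, s[3] = 3, s[4] = 5, s[5] = 2, s[6] = 1, s[7] = 3, s[8] = 4, s[9] = 1, s[10] = 5, s[11] = 0, s[12] = 5, s[13] = 5, s[14] = 4, s[15] = 3, s[16] = 1, s[17] = 4, s[18] = 5, s[19] = 3, s[20] = 2, s[21] = 5, s[22] = 1, s[23] = 0, s[24] = 1, s[25] = 1, s[26] = 2.
The sequence repeats with period 24.
The value 5 first appears (with i ≥ 3) at s[4].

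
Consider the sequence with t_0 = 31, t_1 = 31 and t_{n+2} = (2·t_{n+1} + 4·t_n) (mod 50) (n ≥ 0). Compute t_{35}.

t_0 = 31,  t_1 = 31,  t_2 = 36,  t_3 = 46,  t_4 = 36,  t_5 = 6,  t_6 = 6,  t_7 = 36,  t_8 = 46.
Since (t_7, t_8) = (t_2, t_3) = (36, 46) (two consecutive terms determine the rest), the sequence is eventually periodic: after a pre-period of length 2 it cycles with period 5.
For n ≥ 2, t_n depends only on (n - 2) mod 5. (35 - 2) mod 5 = 3, so t_{35} = t_5 = 6.

6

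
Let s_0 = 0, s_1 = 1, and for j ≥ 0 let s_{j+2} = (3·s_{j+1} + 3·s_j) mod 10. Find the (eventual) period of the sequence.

12

Listing terms: s_0 = 0; s_1 = 1; s_2 = 3; s_3 = 2; s_4 = 5; s_5 = 1; s_6 = 8; s_7 = 7; s_8 = 5; s_9 = 6; s_{10} = 3; s_{11} = 7; s_{12} = 0; s_{13} = 1.
The sequence repeats with period 12.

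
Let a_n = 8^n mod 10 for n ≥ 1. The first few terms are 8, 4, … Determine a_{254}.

4

We have a_1 = 8; a_2 = 4; a_3 = 2; a_4 = 6; a_5 = 8.
The sequence repeats with period 4.
(254 - 1) mod 4 = 1, so a_{254} = a_2 = 4.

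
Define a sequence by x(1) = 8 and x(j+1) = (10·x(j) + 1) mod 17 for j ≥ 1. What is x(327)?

x(1) = 8, x(2) = 13, x(3) = 12, x(4) = 2, x(5) = 4, x(6) = 7, x(7) = 3, x(8) = 14, x(9) = 5, x(10) = 0, x(11) = 1, x(12) = 11, x(13) = 9, x(14) = 6, x(15) = 10, x(16) = 16, x(17) = 8.
Since x(17) = x(1) = 8, the sequence is periodic with period 16.
(327 - 1) mod 16 = 6, so x(327) = x(7) = 3.

3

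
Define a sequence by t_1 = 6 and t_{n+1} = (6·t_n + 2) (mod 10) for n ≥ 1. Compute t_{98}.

We have t_1 = 6; t_2 = 8; t_3 = 0; t_4 = 2; t_5 = 4; t_6 = 6.
Since t_6 = t_1 = 6, the sequence is periodic with period 5.
(98 - 1) mod 5 = 2, so t_{98} = t_3 = 0.

0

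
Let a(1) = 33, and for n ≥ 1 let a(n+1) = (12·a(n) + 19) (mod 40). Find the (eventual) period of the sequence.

4

Listing terms: a(1) = 33, a(2) = 15, a(3) = 39, a(4) = 7, a(5) = 23, a(6) = 15.
Since a(6) = a(2) = 15, the sequence is eventually periodic: after a pre-period of length 1 it cycles with period 4.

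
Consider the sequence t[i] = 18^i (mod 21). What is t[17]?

Listing terms: t[1] = 18; t[2] = 9; t[3] = 15; t[4] = 18.
Since t[4] = t[1] = 18, the sequence is periodic with period 3.
(17 - 1) mod 3 = 1, so t[17] = t[2] = 9.

9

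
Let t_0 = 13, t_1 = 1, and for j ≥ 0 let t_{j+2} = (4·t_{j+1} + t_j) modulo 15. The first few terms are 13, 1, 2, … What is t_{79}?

We have t_0 = 13,  t_1 = 1,  t_2 = 2,  t_3 = 9,  t_4 = 8,  t_5 = 11,  t_6 = 7,  t_7 = 9,  t_8 = 13,  t_9 = 1.
The sequence repeats with period 8.
(79 - 0) mod 8 = 7, so t_{79} = t_7 = 9.

9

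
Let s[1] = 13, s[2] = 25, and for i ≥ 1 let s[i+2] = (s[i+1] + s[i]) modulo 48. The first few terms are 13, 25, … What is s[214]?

11

Computing terms: s[1] = 13; s[2] = 25; s[3] = 38; s[4] = 15; s[5] = 5; s[6] = 20; s[7] = 25; s[8] = 45; s[9] = 22; s[10] = 19; s[11] = 41; s[12] = 12; s[13] = 5; s[14] = 17; s[15] = 22; s[16] = 39; s[17] = 13; s[18] = 4; s[19] = 17; s[20] = 21; s[21] = 38; s[22] = 11; s[23] = 1; s[24] = 12; s[25] = 13; s[26] = 25.
The sequence repeats with period 24.
(214 - 1) mod 24 = 21, so s[214] = s[22] = 11.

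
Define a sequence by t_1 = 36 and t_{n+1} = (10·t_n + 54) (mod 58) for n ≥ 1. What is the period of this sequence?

28

Computing terms: t_1 = 36, t_2 = 8, t_3 = 18, t_4 = 2, t_5 = 16, t_6 = 40, t_7 = 48, t_8 = 12, t_9 = 0, t_{10} = 54, t_{11} = 14, t_{12} = 20, t_{13} = 22, t_{14} = 42, t_{15} = 10, t_{16} = 38, t_{17} = 28, t_{18} = 44, t_{19} = 30, t_{20} = 6, t_{21} = 56, t_{22} = 34, t_{23} = 46, t_{24} = 50, t_{25} = 32, t_{26} = 26, t_{27} = 24, t_{28} = 4, t_{29} = 36.
Since t_{29} = t_1 = 36, the sequence is periodic with period 28.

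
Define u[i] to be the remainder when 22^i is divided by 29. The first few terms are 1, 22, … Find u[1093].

22

Listing terms: u[0] = 1,  u[1] = 22,  u[2] = 20,  u[3] = 5,  u[4] = 23,  u[5] = 13,  u[6] = 25,  u[7] = 28,  u[8] = 7,  u[9] = 9,  u[10] = 24,  u[11] = 6,  u[12] = 16,  u[13] = 4,  u[14] = 1.
Since u[14] = u[0] = 1, the sequence is periodic with period 14.
So u[1093] = u[0 + ((1093-0) mod 14)] = u[1] = 22.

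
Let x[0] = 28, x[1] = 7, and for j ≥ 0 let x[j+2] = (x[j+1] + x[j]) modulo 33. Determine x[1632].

Computing terms: x[0] = 28,  x[1] = 7,  x[2] = 2,  x[3] = 9,  x[4] = 11,  x[5] = 20,  x[6] = 31,  x[7] = 18,  x[8] = 16,  x[9] = 1,  x[10] = 17,  x[11] = 18,  x[12] = 2,  x[13] = 20,  x[14] = 22,  x[15] = 9,  x[16] = 31,  x[17] = 7,  x[18] = 5,  x[19] = 12,  x[20] = 17,  x[21] = 29,  x[22] = 13,  x[23] = 9,  x[24] = 22,  x[25] = 31,  x[26] = 20,  x[27] = 18,  x[28] = 5,  x[29] = 23,  x[30] = 28,  x[31] = 18,  x[32] = 13,  x[33] = 31,  x[34] = 11,  x[35] = 9,  x[36] = 20,  x[37] = 29,  x[38] = 16,  x[39] = 12,  x[40] = 28,  x[41] = 7.
Since (x[40], x[41]) = (x[0], x[1]) = (28, 7) (two consecutive terms determine the rest), the sequence is periodic with period 40.
(1632 - 0) mod 40 = 32, so x[1632] = x[32] = 13.

13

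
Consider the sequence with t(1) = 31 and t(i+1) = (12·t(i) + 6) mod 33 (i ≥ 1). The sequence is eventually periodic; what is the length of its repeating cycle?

11

Listing terms: t(1) = 31, t(2) = 15, t(3) = 21, t(4) = 27, t(5) = 0, t(6) = 6, t(7) = 12, t(8) = 18, t(9) = 24, t(10) = 30, t(11) = 3, t(12) = 9, t(13) = 15.
Since t(13) = t(2) = 15, the sequence is eventually periodic: after a pre-period of length 1 it cycles with period 11.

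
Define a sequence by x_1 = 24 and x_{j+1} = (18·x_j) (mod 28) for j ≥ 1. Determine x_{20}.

12

Computing terms: x_1 = 24, x_2 = 12, x_3 = 20, x_4 = 24.
Since x_4 = x_1 = 24, the sequence is periodic with period 3.
(20 - 1) mod 3 = 1, so x_{20} = x_2 = 12.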